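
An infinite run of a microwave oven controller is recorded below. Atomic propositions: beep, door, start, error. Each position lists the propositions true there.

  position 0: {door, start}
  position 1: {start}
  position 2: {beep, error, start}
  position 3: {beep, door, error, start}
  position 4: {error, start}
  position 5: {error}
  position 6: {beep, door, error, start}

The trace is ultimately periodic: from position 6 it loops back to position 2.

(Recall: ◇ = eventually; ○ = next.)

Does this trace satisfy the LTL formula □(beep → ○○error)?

beep → ○○error holds at every position 0..6, and those are all positions ever visited, so □(beep → ○○error) holds.
Positions where beep holds: 2, 3, 6.
Check ○○error at each: 2→ok, 3→ok, 6→ok.

Holds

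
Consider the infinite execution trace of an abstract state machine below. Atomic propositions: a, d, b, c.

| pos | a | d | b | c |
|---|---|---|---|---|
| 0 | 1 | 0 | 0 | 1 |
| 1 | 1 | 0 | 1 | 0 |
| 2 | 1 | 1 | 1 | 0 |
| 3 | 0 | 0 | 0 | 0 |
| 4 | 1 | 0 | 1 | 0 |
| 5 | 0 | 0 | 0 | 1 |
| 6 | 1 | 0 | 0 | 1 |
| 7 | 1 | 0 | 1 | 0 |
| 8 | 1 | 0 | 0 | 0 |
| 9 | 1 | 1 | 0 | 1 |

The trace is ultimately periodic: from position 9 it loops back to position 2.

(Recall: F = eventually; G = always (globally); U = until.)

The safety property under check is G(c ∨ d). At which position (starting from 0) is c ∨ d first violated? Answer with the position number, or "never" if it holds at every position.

1

Check c ∨ d at each position in order: 0 ✓.
At position 1 the labels are {a, b}, so c ∨ d is false there. This is the first violation.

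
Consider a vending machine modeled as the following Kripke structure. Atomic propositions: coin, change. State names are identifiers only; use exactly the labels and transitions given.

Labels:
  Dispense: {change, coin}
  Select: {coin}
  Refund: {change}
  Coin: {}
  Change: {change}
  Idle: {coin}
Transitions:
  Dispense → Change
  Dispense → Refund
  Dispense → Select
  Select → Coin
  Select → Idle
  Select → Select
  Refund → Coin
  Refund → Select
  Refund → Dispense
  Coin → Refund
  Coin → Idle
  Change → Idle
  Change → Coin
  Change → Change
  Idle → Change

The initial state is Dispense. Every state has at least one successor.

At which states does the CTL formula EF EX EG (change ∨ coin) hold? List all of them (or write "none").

States satisfying EX EG (change ∨ coin): {Dispense, Select, Refund, Coin, Change, Idle}.
States satisfying EF EX EG (change ∨ coin): {Dispense, Select, Refund, Coin, Change, Idle}.

{Dispense, Select, Refund, Coin, Change, Idle}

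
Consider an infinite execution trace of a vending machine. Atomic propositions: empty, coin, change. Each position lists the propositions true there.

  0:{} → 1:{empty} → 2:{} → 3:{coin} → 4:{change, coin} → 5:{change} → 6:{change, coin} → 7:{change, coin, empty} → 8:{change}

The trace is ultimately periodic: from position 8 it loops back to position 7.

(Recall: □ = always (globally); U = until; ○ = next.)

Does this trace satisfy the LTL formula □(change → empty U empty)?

Violated

change → empty U empty must hold at every position from 0 onward. It fails at position 4, so □(change → empty U empty) is false.
Positions where change holds: 4, 5, 6, 7, 8.
Check empty U empty at each: 4→fails, 5→fails, 6→fails, 7→ok, 8→fails.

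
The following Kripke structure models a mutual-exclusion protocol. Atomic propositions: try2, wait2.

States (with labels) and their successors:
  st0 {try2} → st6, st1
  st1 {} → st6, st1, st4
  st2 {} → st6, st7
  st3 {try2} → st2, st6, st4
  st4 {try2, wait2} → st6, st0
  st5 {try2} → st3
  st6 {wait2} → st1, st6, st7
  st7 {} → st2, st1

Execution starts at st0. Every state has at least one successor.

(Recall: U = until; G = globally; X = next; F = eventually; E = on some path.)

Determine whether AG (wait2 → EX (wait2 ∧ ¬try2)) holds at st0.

Yes

States satisfying wait2 → EX (wait2 ∧ ¬try2): {st0, st1, st2, st3, st4, st5, st6, st7}.
States satisfying AG (wait2 → EX (wait2 ∧ ¬try2)): {st0, st1, st2, st3, st4, st5, st6, st7}.
Every state reachable from st0 satisfies wait2 → EX (wait2 ∧ ¬try2).
st0 ∈ Sat(AG (wait2 → EX (wait2 ∧ ¬try2))).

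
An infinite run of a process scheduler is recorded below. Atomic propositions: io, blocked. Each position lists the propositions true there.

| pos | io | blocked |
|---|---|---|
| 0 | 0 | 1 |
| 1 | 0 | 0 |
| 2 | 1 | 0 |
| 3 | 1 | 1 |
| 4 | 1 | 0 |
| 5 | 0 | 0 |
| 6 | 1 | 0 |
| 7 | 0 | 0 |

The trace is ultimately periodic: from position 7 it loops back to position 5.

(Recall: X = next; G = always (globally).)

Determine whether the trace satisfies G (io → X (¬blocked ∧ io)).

No

io → X (¬blocked ∧ io) must hold at every position from 0 onward. It fails at position 2, so G (io → X (¬blocked ∧ io)) is false.
Positions where io holds: 2, 3, 4, 6.
Check X (¬blocked ∧ io) at each: 2→fails, 3→ok, 4→fails, 6→fails.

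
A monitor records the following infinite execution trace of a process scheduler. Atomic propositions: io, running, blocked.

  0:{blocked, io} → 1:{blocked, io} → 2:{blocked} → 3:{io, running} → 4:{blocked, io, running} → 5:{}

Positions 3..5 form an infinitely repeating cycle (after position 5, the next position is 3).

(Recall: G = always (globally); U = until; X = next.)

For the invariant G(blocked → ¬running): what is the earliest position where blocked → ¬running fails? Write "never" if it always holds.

4

Check blocked → ¬running at each position in order: 0 ✓, 1 ✓, 2 ✓, 3 ✓.
At position 4 the labels are {blocked, io, running}, so blocked → ¬running is false there. This is the first violation.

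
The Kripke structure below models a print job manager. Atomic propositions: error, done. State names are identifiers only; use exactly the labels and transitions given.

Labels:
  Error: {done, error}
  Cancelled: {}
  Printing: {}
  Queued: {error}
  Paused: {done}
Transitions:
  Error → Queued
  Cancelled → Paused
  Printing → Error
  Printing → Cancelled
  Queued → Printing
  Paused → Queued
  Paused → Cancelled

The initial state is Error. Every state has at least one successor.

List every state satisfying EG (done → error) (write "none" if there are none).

{Error, Printing, Queued}

States satisfying done → error: {Error, Cancelled, Printing, Queued}.
States satisfying EG (done → error): {Error, Printing, Queued}.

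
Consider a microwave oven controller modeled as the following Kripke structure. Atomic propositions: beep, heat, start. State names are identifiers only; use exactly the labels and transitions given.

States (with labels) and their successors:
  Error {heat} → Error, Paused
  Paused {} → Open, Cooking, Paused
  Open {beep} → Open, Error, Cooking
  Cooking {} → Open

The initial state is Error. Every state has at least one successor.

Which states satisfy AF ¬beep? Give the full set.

{Error, Paused, Cooking}

States satisfying ¬beep: {Error, Paused, Cooking}.
States satisfying AF ¬beep: {Error, Paused, Cooking}.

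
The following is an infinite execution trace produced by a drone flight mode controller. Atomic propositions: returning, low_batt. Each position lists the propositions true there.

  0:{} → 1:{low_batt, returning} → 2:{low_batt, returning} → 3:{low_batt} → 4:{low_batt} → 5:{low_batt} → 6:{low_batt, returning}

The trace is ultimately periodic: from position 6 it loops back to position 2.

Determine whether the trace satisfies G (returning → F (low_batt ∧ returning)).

returning → F (low_batt ∧ returning) holds at every position 0..6, and those are all positions ever visited, so G (returning → F (low_batt ∧ returning)) holds.
Positions where returning holds: 1, 2, 6.
Check F (low_batt ∧ returning) at each: 1→ok, 2→ok, 6→ok.

Satisfied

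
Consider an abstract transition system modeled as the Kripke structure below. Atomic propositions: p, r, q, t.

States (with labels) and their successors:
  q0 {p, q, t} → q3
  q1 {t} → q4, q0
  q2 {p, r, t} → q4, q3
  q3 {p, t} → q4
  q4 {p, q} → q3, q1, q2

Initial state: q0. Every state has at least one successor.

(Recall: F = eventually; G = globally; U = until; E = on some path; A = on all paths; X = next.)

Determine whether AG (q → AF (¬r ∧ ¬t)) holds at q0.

Yes

States satisfying q → AF (¬r ∧ ¬t): {q0, q1, q2, q3, q4}.
States satisfying AG (q → AF (¬r ∧ ¬t)): {q0, q1, q2, q3, q4}.
Every state reachable from q0 satisfies q → AF (¬r ∧ ¬t).
q0 ∈ Sat(AG (q → AF (¬r ∧ ¬t))).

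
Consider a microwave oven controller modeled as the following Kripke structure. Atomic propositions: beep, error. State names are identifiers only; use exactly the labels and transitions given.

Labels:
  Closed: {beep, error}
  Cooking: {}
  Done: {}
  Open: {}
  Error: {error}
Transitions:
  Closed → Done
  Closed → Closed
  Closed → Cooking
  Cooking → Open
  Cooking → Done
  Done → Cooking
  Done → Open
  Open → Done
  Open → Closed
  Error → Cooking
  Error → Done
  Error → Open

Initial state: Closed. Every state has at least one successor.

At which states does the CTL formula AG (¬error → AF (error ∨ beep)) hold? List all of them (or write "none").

States satisfying ¬error → AF (error ∨ beep): {Closed, Error}.
States satisfying AG (¬error → AF (error ∨ beep)): ∅.

none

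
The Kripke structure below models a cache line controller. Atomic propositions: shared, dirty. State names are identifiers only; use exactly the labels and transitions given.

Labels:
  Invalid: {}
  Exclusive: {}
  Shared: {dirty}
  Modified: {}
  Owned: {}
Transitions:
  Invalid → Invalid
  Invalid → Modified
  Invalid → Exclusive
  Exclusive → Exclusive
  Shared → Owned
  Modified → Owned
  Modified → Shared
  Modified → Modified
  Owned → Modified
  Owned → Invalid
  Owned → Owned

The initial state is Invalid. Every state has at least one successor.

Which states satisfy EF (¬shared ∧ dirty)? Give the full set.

{Invalid, Shared, Modified, Owned}

States satisfying ¬shared ∧ dirty: {Shared}.
States satisfying EF (¬shared ∧ dirty): {Invalid, Shared, Modified, Owned}.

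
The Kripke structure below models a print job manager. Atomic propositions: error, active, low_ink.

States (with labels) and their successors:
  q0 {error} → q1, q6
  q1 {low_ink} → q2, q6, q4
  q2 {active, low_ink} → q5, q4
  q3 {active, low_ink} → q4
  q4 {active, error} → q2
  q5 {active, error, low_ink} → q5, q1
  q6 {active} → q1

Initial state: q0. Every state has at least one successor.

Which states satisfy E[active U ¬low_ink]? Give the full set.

{q0, q2, q3, q4, q6}

States satisfying active: {q2, q3, q4, q5, q6}.
States satisfying ¬low_ink: {q0, q4, q6}.
States satisfying E[active U ¬low_ink]: {q0, q2, q3, q4, q6}.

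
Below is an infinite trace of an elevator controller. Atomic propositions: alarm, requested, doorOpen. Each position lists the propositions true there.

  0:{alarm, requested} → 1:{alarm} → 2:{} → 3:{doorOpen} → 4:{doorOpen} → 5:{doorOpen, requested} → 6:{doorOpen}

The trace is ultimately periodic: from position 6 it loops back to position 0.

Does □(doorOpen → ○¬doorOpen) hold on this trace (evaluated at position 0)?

No

doorOpen → ○¬doorOpen must hold at every position from 0 onward. It fails at position 3, so □(doorOpen → ○¬doorOpen) is false.
Positions where doorOpen holds: 3, 4, 5, 6.
Check ○¬doorOpen at each: 3→fails, 4→fails, 5→fails, 6→ok.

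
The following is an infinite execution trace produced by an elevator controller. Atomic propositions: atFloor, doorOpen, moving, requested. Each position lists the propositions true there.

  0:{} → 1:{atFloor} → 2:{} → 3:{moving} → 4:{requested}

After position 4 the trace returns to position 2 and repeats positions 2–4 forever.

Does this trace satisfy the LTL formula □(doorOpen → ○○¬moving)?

Satisfied

doorOpen → ○○¬moving holds at every position 0..4, and those are all positions ever visited, so □(doorOpen → ○○¬moving) holds.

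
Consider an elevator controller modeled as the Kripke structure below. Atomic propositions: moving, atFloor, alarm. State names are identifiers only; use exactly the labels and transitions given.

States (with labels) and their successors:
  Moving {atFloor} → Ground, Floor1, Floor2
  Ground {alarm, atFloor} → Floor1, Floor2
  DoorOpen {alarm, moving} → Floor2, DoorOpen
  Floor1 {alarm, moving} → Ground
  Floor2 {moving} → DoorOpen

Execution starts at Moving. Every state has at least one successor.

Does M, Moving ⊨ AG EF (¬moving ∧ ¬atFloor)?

No

States satisfying EF (¬moving ∧ ¬atFloor): ∅.
States satisfying AG EF (¬moving ∧ ¬atFloor): ∅.
DoorOpen is reachable from Moving and violates EF (¬moving ∧ ¬atFloor), so AG fails at Moving.
Moving ∉ Sat(AG EF (¬moving ∧ ¬atFloor)).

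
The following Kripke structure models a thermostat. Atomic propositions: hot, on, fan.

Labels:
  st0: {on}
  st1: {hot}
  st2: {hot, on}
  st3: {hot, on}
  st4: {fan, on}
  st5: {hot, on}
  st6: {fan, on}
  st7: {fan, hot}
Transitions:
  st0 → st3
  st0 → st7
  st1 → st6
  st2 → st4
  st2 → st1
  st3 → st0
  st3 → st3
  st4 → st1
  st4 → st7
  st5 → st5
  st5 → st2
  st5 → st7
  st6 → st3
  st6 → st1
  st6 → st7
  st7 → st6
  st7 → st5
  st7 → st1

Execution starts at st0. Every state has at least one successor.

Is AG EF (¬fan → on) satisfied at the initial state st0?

Holds

States satisfying EF (¬fan → on): {st0, st1, st2, st3, st4, st5, st6, st7}.
States satisfying AG EF (¬fan → on): {st0, st1, st2, st3, st4, st5, st6, st7}.
Every state reachable from st0 satisfies EF (¬fan → on).
st0 ∈ Sat(AG EF (¬fan → on)).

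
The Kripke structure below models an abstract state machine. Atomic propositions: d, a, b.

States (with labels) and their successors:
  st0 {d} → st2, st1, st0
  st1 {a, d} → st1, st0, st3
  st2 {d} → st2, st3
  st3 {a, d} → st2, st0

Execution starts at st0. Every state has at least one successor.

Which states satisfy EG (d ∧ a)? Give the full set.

States satisfying d ∧ a: {st1, st3}.
States satisfying EG (d ∧ a): {st1}.

{st1}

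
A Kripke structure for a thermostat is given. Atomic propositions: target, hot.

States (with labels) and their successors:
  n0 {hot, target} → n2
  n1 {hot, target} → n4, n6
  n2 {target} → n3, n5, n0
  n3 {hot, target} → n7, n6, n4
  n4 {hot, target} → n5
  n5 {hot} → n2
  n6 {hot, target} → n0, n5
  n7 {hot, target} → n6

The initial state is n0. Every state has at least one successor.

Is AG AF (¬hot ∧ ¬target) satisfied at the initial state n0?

Does not hold

States satisfying AF (¬hot ∧ ¬target): ∅.
States satisfying AG AF (¬hot ∧ ¬target): ∅.
n0 is reachable from n0 and violates AF (¬hot ∧ ¬target), so AG fails at n0.
n0 ∉ Sat(AG AF (¬hot ∧ ¬target)).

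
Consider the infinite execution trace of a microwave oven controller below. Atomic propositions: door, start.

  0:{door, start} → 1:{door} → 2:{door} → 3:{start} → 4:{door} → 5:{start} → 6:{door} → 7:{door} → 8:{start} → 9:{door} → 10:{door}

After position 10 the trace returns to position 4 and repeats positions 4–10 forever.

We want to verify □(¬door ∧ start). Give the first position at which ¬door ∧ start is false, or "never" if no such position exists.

0

At position 0 the labels are {door, start}, so ¬door ∧ start is false there. This is the first violation.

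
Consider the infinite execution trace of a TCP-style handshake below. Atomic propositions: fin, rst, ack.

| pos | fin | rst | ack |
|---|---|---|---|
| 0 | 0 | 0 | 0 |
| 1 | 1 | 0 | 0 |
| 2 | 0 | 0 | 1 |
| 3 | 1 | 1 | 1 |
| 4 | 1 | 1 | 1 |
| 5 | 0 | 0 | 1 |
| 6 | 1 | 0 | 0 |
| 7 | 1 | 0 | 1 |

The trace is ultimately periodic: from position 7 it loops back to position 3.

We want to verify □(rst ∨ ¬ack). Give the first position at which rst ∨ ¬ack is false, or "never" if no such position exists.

2

Check rst ∨ ¬ack at each position in order: 0 ✓, 1 ✓.
At position 2 the labels are {ack}, so rst ∨ ¬ack is false there. This is the first violation.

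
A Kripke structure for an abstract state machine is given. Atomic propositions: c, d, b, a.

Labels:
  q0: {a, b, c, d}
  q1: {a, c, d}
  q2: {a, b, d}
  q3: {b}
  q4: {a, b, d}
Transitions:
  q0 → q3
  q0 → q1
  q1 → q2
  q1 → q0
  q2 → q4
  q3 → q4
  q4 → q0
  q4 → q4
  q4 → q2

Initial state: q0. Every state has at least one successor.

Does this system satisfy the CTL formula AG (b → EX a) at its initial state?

Yes

States satisfying b → EX a: {q0, q1, q2, q3, q4}.
States satisfying AG (b → EX a): {q0, q1, q2, q3, q4}.
Every state reachable from q0 satisfies b → EX a.
q0 ∈ Sat(AG (b → EX a)).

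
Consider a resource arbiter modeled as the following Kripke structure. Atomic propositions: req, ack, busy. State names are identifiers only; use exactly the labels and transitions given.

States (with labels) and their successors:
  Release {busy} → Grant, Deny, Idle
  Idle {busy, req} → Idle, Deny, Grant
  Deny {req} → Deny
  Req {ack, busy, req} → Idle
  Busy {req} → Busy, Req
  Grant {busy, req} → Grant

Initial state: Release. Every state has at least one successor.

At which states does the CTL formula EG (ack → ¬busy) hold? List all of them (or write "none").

States satisfying ack → ¬busy: {Release, Idle, Deny, Busy, Grant}.
States satisfying EG (ack → ¬busy): {Release, Idle, Deny, Busy, Grant}.

{Release, Idle, Deny, Busy, Grant}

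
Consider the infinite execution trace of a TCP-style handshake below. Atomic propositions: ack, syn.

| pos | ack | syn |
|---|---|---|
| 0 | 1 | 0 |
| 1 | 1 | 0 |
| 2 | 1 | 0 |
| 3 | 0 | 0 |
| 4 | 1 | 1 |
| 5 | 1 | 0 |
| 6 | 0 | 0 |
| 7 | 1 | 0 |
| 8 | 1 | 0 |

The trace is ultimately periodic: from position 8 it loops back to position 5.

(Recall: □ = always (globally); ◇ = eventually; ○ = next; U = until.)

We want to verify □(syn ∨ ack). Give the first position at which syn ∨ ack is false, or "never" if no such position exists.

Check syn ∨ ack at each position in order: 0 ✓, 1 ✓, 2 ✓.
At position 3 the labels are {}, so syn ∨ ack is false there. This is the first violation.

3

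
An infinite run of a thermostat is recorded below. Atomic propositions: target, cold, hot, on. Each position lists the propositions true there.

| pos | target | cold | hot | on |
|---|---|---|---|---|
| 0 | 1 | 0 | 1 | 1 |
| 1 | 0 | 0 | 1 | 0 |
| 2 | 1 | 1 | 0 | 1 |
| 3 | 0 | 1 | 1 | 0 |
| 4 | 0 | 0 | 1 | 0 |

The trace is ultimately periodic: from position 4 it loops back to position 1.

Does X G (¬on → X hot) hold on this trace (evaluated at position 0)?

No

The position after 0 is 1; G (¬on → X hot) is false there.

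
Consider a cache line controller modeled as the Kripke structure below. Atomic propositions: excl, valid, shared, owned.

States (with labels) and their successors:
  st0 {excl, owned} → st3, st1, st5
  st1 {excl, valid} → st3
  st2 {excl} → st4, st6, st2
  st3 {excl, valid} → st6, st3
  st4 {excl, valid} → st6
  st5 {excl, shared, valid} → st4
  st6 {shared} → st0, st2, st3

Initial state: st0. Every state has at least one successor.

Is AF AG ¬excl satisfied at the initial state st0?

Violated

States satisfying AG ¬excl: ∅.
States satisfying AF AG ¬excl: ∅.
There is a path from st0 along which AG ¬excl never holds.
st0 ∉ Sat(AF AG ¬excl).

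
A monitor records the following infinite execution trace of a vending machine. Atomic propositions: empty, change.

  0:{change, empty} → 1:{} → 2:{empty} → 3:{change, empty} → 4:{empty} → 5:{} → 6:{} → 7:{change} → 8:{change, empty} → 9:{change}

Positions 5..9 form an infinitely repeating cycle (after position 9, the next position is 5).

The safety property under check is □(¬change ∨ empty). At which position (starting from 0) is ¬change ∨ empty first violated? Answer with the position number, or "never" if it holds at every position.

Check ¬change ∨ empty at each position in order: 0 ✓, 1 ✓, 2 ✓, 3 ✓, 4 ✓, 5 ✓, 6 ✓.
At position 7 the labels are {change}, so ¬change ∨ empty is false there. This is the first violation.

7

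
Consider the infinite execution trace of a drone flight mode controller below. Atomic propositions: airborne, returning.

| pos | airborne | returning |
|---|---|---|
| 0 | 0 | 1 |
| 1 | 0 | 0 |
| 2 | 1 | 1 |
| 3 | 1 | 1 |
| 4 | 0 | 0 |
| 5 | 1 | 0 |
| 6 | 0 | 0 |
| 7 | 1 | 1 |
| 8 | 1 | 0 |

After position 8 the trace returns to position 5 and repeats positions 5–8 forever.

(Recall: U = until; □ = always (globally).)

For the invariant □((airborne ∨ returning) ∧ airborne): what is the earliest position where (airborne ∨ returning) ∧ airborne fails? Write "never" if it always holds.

At position 0 the labels are {returning}, so (airborne ∨ returning) ∧ airborne is false there. This is the first violation.

0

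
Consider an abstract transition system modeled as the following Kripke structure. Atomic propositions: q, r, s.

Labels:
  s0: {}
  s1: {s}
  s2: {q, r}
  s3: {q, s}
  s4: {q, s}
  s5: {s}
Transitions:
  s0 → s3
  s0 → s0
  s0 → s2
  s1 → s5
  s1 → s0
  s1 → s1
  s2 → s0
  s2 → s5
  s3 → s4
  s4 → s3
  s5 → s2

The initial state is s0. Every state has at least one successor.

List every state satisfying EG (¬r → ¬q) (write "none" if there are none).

States satisfying ¬r → ¬q: {s0, s1, s2, s5}.
States satisfying EG (¬r → ¬q): {s0, s1, s2, s5}.

{s0, s1, s2, s5}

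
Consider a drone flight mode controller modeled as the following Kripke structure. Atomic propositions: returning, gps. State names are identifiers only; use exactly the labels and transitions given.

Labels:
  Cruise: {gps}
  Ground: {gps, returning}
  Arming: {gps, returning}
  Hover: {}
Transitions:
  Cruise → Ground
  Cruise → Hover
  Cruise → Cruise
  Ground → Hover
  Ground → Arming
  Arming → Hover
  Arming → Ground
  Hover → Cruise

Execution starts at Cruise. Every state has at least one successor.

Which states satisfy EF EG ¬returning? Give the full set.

{Cruise, Ground, Arming, Hover}

States satisfying EG ¬returning: {Cruise, Hover}.
States satisfying EF EG ¬returning: {Cruise, Ground, Arming, Hover}.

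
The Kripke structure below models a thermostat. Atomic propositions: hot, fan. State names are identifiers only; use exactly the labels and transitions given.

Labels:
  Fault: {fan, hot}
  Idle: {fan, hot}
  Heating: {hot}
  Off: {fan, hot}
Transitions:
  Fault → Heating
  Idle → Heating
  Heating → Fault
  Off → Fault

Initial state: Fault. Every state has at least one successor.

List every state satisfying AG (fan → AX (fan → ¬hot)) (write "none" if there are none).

States satisfying fan → AX (fan → ¬hot): {Fault, Idle, Heating}.
States satisfying AG (fan → AX (fan → ¬hot)): {Fault, Idle, Heating}.

{Fault, Idle, Heating}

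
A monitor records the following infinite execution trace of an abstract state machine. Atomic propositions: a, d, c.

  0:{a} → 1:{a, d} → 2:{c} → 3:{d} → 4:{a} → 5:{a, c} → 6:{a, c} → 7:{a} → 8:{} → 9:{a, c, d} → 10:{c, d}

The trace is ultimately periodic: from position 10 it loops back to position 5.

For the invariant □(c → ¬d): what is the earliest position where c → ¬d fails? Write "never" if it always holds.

Check c → ¬d at each position in order: 0 ✓, 1 ✓, 2 ✓, 3 ✓, 4 ✓, 5 ✓, 6 ✓, 7 ✓, 8 ✓.
At position 9 the labels are {a, c, d}, so c → ¬d is false there. This is the first violation.

9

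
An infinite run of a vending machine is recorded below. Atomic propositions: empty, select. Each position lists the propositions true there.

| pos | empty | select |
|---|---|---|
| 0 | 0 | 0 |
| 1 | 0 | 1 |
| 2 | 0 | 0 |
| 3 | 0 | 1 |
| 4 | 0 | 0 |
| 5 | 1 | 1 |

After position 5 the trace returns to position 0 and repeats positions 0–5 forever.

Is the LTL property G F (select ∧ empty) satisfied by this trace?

F (select ∧ empty) holds at every position 0..5, and those are all positions ever visited, so G F (select ∧ empty) holds.

Satisfied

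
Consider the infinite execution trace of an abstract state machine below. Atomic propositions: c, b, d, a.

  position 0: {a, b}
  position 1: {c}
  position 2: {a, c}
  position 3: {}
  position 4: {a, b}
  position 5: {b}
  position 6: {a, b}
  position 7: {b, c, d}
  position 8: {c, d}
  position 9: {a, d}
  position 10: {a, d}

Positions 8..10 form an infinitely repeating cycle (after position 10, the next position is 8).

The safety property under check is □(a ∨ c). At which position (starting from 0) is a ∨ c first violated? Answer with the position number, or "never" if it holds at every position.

Check a ∨ c at each position in order: 0 ✓, 1 ✓, 2 ✓.
At position 3 the labels are {}, so a ∨ c is false there. This is the first violation.

3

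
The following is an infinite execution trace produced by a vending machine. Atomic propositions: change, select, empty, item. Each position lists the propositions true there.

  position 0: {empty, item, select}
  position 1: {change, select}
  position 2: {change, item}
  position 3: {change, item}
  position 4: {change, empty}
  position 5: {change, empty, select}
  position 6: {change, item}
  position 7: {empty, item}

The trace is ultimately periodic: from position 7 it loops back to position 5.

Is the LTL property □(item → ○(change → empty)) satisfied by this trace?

Violated

item → ○(change → empty) must hold at every position from 0 onward. It fails at position 0, so □(item → ○(change → empty)) is false.
Positions where item holds: 0, 2, 3, 6, 7.
Check ○(change → empty) at each: 0→fails, 2→fails, 3→ok, 6→ok, 7→ok.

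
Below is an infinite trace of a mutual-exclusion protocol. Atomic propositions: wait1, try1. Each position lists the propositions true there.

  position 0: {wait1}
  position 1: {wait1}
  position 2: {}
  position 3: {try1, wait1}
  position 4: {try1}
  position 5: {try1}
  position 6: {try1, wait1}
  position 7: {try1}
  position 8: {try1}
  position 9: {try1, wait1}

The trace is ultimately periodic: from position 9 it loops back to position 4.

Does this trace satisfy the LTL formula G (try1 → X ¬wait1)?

Violated

try1 → X ¬wait1 must hold at every position from 0 onward. It fails at position 5, so G (try1 → X ¬wait1) is false.
Positions where try1 holds: 3, 4, 5, 6, 7, 8, 9.
Check X ¬wait1 at each: 3→ok, 4→ok, 5→fails, 6→ok, 7→ok, 8→fails, 9→ok.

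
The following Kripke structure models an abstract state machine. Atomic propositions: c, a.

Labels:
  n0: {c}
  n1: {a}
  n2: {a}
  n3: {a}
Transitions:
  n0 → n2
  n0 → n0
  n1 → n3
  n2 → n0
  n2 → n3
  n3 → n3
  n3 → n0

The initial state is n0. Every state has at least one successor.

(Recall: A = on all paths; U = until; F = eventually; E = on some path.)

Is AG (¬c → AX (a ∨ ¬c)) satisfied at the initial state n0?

Does not hold

States satisfying ¬c → AX (a ∨ ¬c): {n0, n1}.
States satisfying AG (¬c → AX (a ∨ ¬c)): ∅.
n2 is reachable from n0 and violates ¬c → AX (a ∨ ¬c), so AG fails at n0.
n0 ∉ Sat(AG (¬c → AX (a ∨ ¬c))).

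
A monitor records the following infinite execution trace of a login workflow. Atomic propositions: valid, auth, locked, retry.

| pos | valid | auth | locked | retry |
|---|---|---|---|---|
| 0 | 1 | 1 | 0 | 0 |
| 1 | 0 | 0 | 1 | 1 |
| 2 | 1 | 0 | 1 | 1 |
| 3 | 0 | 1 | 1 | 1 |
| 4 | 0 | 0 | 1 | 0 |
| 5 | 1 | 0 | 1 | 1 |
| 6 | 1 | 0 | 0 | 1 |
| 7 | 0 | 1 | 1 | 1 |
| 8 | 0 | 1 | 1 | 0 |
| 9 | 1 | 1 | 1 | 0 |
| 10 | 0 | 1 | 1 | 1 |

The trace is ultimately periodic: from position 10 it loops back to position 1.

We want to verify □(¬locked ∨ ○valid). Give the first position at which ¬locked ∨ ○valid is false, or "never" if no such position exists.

Check ¬locked ∨ ○valid at each position in order: 0 ✓, 1 ✓.
At position 2 the labels are {locked, retry, valid} and the next position 3 has {auth, locked, retry}, so ¬locked ∨ ○valid is false there. This is the first violation.

2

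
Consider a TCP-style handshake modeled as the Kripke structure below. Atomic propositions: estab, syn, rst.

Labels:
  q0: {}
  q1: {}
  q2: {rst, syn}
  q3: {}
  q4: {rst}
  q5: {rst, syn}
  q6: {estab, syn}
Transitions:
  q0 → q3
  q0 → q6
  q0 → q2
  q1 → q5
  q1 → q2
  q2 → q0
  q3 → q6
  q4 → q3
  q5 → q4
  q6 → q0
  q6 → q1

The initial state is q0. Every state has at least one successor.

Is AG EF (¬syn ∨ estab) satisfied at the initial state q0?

States satisfying EF (¬syn ∨ estab): {q0, q1, q2, q3, q4, q5, q6}.
States satisfying AG EF (¬syn ∨ estab): {q0, q1, q2, q3, q4, q5, q6}.
Every state reachable from q0 satisfies EF (¬syn ∨ estab).
q0 ∈ Sat(AG EF (¬syn ∨ estab)).

Holds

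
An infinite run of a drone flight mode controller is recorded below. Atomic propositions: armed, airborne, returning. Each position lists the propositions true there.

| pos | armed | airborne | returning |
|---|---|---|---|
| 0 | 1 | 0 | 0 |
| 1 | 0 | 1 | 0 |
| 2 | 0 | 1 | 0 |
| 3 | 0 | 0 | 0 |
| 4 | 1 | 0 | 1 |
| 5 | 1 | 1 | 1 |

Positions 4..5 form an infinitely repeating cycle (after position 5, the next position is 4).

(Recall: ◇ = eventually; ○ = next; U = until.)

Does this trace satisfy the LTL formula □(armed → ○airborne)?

armed → ○airborne must hold at every position from 0 onward. It fails at position 5, so □(armed → ○airborne) is false.
Positions where armed holds: 0, 4, 5.
Check ○airborne at each: 0→ok, 4→ok, 5→fails.

No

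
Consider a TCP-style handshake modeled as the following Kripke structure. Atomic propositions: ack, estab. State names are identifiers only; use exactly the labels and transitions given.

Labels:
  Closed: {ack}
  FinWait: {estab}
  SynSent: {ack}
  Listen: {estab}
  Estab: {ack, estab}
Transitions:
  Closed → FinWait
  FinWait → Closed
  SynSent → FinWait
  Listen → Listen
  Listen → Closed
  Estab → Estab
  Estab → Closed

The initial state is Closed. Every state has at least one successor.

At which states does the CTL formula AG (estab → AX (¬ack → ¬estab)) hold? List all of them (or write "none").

{Closed, FinWait, SynSent, Estab}

States satisfying estab → AX (¬ack → ¬estab): {Closed, FinWait, SynSent, Estab}.
States satisfying AG (estab → AX (¬ack → ¬estab)): {Closed, FinWait, SynSent, Estab}.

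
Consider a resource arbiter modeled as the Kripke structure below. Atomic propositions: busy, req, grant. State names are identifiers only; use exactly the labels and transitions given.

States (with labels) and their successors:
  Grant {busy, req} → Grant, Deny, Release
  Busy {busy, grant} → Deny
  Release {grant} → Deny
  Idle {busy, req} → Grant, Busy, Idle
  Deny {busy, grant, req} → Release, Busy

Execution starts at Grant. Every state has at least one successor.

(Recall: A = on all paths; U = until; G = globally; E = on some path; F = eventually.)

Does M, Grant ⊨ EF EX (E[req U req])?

Holds

States satisfying EX (E[req U req]): {Grant, Busy, Release, Idle}.
States satisfying EF EX (E[req U req]): {Grant, Busy, Release, Idle, Deny}.
Some path from Grant reaches a state where EX (E[req U req]) holds.
Grant ∈ Sat(EF EX (E[req U req])).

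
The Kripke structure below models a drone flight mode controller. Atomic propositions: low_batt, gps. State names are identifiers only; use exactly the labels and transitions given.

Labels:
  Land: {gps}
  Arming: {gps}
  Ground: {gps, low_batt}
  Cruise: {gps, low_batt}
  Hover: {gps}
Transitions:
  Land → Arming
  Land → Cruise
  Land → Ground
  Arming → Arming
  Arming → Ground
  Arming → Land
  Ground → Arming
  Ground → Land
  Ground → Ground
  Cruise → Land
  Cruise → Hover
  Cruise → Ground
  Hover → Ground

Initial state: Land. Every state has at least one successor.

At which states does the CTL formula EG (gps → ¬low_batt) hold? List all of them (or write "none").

States satisfying gps → ¬low_batt: {Land, Arming, Hover}.
States satisfying EG (gps → ¬low_batt): {Land, Arming}.

{Land, Arming}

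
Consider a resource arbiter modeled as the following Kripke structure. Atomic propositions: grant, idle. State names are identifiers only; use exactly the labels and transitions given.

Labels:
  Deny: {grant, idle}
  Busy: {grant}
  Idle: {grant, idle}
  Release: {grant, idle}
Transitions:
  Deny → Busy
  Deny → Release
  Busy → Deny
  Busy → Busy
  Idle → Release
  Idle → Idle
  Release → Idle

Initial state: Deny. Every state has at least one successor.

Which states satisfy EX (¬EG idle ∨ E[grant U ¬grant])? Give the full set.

States satisfying ¬EG idle ∨ E[grant U ¬grant]: {Busy}.
States satisfying EX (¬EG idle ∨ E[grant U ¬grant]): {Deny, Busy}.

{Deny, Busy}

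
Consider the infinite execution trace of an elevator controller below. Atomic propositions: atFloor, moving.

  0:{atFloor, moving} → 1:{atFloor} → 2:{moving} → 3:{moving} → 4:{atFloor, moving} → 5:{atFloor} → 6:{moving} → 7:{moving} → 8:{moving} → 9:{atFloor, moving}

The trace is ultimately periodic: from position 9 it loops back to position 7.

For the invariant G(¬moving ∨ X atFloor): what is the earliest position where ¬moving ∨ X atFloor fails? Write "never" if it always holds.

Check ¬moving ∨ X atFloor at each position in order: 0 ✓, 1 ✓.
At position 2 the labels are {moving} and the next position 3 has {moving}, so ¬moving ∨ X atFloor is false there. This is the first violation.

2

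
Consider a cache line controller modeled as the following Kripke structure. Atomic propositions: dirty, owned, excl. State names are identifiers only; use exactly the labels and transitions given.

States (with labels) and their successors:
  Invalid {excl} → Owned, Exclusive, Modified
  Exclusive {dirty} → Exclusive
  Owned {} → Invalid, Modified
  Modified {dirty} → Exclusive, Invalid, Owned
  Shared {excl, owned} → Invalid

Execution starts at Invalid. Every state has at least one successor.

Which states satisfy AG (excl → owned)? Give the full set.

{Exclusive}

States satisfying excl → owned: {Exclusive, Owned, Modified, Shared}.
States satisfying AG (excl → owned): {Exclusive}.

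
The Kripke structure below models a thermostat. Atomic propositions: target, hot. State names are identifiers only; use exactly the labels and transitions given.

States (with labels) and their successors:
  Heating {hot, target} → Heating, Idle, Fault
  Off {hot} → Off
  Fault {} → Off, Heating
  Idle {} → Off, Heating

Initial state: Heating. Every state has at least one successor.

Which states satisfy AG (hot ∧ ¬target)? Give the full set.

{Off}

States satisfying hot ∧ ¬target: {Off}.
States satisfying AG (hot ∧ ¬target): {Off}.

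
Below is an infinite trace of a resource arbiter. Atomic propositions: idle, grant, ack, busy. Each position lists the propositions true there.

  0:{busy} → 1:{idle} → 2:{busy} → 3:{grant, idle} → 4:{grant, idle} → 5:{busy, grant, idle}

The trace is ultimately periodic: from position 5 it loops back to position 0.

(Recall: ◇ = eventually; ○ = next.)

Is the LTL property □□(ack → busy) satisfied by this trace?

□(ack → busy) holds at every position 0..5, and those are all positions ever visited, so □□(ack → busy) holds.

Satisfied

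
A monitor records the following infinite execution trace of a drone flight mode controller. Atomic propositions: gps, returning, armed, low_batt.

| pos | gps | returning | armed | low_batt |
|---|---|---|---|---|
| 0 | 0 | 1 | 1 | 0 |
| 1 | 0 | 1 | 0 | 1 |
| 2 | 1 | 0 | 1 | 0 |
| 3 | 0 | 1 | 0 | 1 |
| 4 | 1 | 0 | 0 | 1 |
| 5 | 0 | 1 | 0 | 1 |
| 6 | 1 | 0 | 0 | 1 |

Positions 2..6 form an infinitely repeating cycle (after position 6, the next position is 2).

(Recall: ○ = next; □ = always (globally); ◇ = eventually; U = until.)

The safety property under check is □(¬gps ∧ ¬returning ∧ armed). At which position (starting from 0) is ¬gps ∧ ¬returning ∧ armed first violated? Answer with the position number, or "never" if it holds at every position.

At position 0 the labels are {armed, returning}, so ¬gps ∧ ¬returning ∧ armed is false there. This is the first violation.

0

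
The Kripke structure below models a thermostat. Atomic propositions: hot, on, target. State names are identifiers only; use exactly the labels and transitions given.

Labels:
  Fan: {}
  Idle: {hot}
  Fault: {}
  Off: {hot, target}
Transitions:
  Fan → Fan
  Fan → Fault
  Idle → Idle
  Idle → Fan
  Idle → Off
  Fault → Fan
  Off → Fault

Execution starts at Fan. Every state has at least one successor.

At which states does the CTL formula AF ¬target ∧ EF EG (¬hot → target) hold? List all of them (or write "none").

States satisfying ¬target: {Fan, Idle, Fault}.
States satisfying AF ¬target: {Fan, Idle, Fault, Off}.
States satisfying EG (¬hot → target): {Idle}.
States satisfying EF EG (¬hot → target): {Idle}.
States satisfying AF ¬target ∧ EF EG (¬hot → target): {Idle}.

{Idle}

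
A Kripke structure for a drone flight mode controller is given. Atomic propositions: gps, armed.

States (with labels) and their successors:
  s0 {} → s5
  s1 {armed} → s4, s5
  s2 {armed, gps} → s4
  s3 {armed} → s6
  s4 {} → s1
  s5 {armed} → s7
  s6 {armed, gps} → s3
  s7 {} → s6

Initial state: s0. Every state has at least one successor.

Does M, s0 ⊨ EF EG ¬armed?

Does not hold

States satisfying EG ¬armed: ∅.
States satisfying EF EG ¬armed: ∅.
No suitable path/successor from s0 witnesses the formula.
s0 ∉ Sat(EF EG ¬armed).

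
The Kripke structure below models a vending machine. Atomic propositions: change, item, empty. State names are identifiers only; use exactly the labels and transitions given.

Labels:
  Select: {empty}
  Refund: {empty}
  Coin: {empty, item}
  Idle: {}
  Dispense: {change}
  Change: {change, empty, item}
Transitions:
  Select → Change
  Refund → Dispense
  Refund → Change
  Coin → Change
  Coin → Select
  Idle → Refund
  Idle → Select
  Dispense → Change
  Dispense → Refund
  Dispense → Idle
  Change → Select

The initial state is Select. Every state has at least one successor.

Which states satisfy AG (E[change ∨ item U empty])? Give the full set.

States satisfying E[change ∨ item U empty]: {Select, Refund, Coin, Dispense, Change}.
States satisfying AG (E[change ∨ item U empty]): {Select, Coin, Change}.

{Select, Coin, Change}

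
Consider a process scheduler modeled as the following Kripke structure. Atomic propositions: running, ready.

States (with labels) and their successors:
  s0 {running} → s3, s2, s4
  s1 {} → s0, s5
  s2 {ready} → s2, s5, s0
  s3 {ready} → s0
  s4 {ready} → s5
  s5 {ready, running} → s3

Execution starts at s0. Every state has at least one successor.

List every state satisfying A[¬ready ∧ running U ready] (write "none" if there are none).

States satisfying ¬ready ∧ running: {s0}.
States satisfying ready: {s2, s3, s4, s5}.
States satisfying A[¬ready ∧ running U ready]: {s0, s2, s3, s4, s5}.

{s0, s2, s3, s4, s5}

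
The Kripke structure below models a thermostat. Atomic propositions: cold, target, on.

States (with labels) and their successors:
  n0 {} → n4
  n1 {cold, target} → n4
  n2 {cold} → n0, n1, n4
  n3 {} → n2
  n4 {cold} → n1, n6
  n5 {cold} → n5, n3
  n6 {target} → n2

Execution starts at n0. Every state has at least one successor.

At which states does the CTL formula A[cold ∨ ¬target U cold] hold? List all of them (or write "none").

States satisfying cold ∨ ¬target: {n0, n1, n2, n3, n4, n5}.
States satisfying cold: {n1, n2, n4, n5}.
States satisfying A[cold ∨ ¬target U cold]: {n0, n1, n2, n3, n4, n5}.

{n0, n1, n2, n3, n4, n5}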